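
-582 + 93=-489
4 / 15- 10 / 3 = -46/15 = -3.07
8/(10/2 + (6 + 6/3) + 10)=8/23 = 0.35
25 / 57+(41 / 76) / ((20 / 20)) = 223/228 = 0.98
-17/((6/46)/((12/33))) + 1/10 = -15607/330 = -47.29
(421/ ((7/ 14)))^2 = 708964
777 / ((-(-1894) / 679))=527583/1894 = 278.55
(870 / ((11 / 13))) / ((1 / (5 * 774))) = 43769700/11 = 3979063.64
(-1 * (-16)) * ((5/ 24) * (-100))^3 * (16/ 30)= -6250000/81 = -77160.49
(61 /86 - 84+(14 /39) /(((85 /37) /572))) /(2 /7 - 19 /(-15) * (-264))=-934829/51289884 = -0.02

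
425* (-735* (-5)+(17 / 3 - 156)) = 4493950/3 = 1497983.33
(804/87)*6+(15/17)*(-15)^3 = -1440789/493 = -2922.49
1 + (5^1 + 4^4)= 262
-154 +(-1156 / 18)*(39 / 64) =-18541/96 = -193.14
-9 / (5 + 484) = -0.02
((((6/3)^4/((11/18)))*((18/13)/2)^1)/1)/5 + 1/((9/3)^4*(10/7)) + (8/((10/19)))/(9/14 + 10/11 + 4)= 3690109/579150 = 6.37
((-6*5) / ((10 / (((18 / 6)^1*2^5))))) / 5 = -288/5 = -57.60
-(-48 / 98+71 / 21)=-425/147 = -2.89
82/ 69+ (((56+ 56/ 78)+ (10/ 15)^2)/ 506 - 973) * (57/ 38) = -871969/598 = -1458.14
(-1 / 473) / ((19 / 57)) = -3/473 = -0.01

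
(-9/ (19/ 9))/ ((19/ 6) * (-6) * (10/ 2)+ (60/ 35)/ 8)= 1134/25213 = 0.04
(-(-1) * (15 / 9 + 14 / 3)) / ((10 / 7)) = 133/30 = 4.43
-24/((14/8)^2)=-384/49 = -7.84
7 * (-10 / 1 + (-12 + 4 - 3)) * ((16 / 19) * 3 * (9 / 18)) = -3528/19 = -185.68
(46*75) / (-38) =-1725/19 = -90.79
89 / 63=1.41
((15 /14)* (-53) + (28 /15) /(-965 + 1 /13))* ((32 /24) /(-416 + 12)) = 381613/2036160 = 0.19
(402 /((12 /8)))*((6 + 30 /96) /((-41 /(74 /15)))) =-250379/1230 = -203.56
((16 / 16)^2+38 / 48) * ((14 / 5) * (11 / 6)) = 3311/360 = 9.20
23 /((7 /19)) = 437/7 = 62.43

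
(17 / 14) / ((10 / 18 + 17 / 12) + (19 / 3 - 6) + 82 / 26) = 3978/17885 = 0.22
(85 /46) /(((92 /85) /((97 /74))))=700825/313168 = 2.24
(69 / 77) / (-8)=-69/616 = -0.11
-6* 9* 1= -54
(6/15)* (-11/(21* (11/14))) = -0.27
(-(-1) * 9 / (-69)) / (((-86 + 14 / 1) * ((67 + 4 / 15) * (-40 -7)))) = -5/8725832 = 0.00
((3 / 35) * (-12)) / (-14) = 18/245 = 0.07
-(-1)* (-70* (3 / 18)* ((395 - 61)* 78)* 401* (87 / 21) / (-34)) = 252465590/17 = 14850917.06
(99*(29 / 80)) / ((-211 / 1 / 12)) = -8613/4220 = -2.04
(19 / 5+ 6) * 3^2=441/5 = 88.20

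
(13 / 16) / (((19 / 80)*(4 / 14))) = 455/38 = 11.97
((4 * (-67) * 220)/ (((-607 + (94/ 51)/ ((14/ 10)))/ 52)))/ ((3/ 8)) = 224519680/16633 = 13498.45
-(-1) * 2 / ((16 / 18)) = 9/4 = 2.25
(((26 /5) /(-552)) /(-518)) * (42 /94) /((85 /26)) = 169/67994900 = 0.00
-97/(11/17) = -1649/11 = -149.91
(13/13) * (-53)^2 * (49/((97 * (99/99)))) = 137641/97 = 1418.98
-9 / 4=-2.25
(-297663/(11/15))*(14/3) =-20836410/11 = -1894219.09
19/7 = 2.71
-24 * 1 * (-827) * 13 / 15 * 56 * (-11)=-52980928/5 = -10596185.60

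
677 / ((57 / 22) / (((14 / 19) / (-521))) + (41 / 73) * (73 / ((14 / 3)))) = -208516/561537 = -0.37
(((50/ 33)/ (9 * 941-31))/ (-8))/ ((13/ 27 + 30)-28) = -225/24875224 = 0.00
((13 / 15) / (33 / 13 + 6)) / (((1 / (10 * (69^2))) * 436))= 89401/8066 = 11.08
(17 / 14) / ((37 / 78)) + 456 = 118767/259 = 458.56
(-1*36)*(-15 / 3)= 180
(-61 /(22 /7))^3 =-7311.65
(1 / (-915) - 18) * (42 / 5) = -230594/1525 = -151.21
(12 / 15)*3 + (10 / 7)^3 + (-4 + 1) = 3971/1715 = 2.32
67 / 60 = 1.12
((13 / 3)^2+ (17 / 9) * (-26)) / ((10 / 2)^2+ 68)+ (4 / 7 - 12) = -22957/1953 = -11.75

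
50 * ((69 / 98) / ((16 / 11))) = 18975/784 = 24.20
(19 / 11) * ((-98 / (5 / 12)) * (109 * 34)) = -82806864/55 = -1505579.35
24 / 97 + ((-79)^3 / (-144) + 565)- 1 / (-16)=6965129/1746 = 3989.19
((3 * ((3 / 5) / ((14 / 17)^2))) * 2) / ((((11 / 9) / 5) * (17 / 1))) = 1377/1078 = 1.28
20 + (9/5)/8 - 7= 529/40 = 13.22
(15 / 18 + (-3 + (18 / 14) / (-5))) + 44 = 8731/210 = 41.58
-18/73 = -0.25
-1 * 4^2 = -16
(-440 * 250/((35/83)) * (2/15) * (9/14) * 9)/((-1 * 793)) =9860400/38857 = 253.76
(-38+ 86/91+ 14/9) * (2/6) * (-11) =319814/2457 = 130.16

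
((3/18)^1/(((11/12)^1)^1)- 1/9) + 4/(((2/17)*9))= 127/33 = 3.85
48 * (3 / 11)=144/11 = 13.09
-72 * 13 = -936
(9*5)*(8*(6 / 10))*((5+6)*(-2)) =-4752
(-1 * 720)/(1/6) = -4320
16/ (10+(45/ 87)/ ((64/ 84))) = 7424/4955 = 1.50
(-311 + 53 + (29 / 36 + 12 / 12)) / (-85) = 9223/3060 = 3.01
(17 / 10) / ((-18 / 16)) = -68/45 = -1.51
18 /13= 1.38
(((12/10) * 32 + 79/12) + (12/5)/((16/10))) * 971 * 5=2708119/12 = 225676.58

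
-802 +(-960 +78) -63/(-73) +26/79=-9704753/5767 = -1682.81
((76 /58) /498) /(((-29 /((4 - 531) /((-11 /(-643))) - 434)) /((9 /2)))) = 19587195/1535666 = 12.75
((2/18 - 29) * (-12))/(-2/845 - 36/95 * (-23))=8348600/209841 = 39.79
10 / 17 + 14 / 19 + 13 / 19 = 2.01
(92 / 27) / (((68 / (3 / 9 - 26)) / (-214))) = 378994/1377 = 275.23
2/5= 0.40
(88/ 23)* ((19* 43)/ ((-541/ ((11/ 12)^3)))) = -11961697/2687688 = -4.45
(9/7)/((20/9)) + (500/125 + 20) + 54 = 11001/140 = 78.58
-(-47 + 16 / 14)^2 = -103041/49 = -2102.88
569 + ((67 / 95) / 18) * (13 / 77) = 74921101/131670 = 569.01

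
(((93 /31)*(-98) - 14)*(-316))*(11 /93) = 1070608/93 = 11511.91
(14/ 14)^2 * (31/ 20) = 1.55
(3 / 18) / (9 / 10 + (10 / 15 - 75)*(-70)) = 5/156127 = 0.00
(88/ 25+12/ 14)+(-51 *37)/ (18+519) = 27039/31325 = 0.86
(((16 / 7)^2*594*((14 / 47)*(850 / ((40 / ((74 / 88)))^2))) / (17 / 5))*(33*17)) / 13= 18851130/4277 = 4407.56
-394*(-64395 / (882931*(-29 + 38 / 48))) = -608919120/597744287 = -1.02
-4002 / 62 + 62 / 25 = -48103/775 = -62.07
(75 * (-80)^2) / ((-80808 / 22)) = -130.68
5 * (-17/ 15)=-5.67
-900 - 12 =-912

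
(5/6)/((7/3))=0.36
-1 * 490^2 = -240100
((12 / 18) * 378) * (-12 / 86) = -1512/43 = -35.16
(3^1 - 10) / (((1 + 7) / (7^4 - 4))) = -2097.38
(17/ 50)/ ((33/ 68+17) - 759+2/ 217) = -125426/273541375 = 0.00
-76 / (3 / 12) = -304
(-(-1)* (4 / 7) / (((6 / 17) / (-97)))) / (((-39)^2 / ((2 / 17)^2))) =-776/542997 = 0.00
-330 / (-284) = 165/142 = 1.16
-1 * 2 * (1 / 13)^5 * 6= -12/371293 = 0.00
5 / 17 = 0.29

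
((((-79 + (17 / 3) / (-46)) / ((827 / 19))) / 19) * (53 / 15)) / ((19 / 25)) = -2893535/6505182 = -0.44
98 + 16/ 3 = 310/3 = 103.33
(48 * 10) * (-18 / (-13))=8640/13 = 664.62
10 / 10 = 1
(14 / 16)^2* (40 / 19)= 245/152 = 1.61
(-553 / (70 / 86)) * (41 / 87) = -320.18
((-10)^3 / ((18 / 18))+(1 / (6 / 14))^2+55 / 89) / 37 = -796144/29637 = -26.86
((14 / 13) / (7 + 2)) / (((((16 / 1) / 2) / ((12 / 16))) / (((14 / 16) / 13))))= 49/64896 = 0.00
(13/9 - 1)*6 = 8/3 = 2.67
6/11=0.55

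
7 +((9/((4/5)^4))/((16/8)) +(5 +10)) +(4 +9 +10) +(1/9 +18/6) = 272321/4608 = 59.10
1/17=0.06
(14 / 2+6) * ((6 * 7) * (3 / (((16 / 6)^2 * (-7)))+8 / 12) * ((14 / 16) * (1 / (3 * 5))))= 14833/768 = 19.31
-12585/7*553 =-994215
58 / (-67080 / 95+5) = -1102/13321 = -0.08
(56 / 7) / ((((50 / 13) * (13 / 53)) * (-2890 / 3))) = -318/36125 = -0.01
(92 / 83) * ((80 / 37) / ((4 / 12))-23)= -56212/3071 = -18.30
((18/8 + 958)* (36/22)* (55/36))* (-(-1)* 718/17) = 101391.10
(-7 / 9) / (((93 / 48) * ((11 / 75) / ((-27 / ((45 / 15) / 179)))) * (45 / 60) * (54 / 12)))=4009600/3069 = 1306.48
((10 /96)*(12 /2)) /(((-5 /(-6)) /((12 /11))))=0.82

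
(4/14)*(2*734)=419.43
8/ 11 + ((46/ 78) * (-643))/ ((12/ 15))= -812147/1716 = -473.28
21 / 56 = 3/8 = 0.38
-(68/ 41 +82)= -3430/41 = -83.66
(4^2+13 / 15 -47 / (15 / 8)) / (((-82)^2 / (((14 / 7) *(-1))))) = 1/410 = 0.00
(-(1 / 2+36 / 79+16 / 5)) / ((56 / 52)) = -6097/1580 = -3.86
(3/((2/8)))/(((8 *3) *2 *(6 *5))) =1/120 = 0.01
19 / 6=3.17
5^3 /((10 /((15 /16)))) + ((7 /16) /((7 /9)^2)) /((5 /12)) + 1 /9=136741/10080 = 13.57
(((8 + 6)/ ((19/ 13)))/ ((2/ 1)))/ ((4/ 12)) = 273/19 = 14.37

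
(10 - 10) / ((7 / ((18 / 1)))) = 0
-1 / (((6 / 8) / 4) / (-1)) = 16/3 = 5.33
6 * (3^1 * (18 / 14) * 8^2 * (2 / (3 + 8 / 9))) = 186624/245 = 761.73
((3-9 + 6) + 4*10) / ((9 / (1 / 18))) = 20/81 = 0.25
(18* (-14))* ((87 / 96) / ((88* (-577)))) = 1827/406208 = 0.00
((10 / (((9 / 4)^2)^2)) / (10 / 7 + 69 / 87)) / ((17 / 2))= 1039360/50303187 = 0.02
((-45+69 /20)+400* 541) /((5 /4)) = 173086.76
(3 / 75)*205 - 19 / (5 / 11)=-168/5 = -33.60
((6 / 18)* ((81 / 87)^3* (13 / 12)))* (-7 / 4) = -199017/390224 = -0.51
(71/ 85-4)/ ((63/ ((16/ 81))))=-4304/433755 = -0.01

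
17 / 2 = 8.50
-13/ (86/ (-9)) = 117/86 = 1.36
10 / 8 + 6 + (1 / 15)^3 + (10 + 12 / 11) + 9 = 4060169/148500 = 27.34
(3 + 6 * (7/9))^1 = 23/3 = 7.67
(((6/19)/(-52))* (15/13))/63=-5/44954 = 0.00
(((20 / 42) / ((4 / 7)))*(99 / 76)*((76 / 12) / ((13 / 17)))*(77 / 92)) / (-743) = -71995/7109024 = -0.01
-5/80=-1/16 = -0.06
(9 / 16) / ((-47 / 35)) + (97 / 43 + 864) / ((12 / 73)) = 511164641/97008 = 5269.30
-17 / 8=-2.12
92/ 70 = 46/35 = 1.31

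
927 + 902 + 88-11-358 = 1548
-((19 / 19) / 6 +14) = -85/6 = -14.17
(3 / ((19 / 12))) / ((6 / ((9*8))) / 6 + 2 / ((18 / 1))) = 288/19 = 15.16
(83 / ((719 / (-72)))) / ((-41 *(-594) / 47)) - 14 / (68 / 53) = -361441933/33075438 = -10.93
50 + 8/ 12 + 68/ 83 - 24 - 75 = -11831/249 = -47.51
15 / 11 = 1.36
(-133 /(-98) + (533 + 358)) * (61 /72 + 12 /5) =2897.68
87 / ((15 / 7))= 203/5 = 40.60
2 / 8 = 0.25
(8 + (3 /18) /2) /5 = 1.62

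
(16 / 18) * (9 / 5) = 8/5 = 1.60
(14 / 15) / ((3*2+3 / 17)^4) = 167042/260465625 = 0.00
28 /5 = 5.60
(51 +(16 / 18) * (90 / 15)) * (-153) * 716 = -6171204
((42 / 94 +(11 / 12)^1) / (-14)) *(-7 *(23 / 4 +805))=17687/32 = 552.72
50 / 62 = 25/31 = 0.81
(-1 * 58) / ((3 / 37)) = -2146/3 = -715.33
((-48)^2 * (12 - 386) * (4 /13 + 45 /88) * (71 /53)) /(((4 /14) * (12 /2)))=-380002224/689 = -551527.18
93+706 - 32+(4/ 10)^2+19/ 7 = 134728/175 = 769.87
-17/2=-8.50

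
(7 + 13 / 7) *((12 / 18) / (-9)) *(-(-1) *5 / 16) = -155/756 = -0.21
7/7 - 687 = -686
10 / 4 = 5/2 = 2.50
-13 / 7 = -1.86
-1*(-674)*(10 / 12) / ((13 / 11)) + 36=19939/39 = 511.26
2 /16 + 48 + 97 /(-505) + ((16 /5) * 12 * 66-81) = 2021077/808 = 2501.33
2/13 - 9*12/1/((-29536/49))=2459/7384 = 0.33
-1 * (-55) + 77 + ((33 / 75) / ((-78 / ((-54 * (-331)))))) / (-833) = 35768469/270725 = 132.12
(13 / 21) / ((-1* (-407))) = 13/8547 = 0.00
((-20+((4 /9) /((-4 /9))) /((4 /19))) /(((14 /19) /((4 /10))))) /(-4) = 3.36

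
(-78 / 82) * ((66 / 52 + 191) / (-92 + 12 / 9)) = 44991/22304 = 2.02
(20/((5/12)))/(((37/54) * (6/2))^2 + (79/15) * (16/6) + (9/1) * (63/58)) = 2255040/1317583 = 1.71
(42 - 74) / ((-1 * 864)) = 1/27 = 0.04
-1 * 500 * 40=-20000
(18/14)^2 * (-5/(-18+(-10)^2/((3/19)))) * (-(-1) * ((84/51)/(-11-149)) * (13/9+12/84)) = 675/3075436 = 0.00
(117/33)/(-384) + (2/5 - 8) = -53569/7040 = -7.61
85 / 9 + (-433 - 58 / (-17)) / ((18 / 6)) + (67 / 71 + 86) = -508475/10863 = -46.81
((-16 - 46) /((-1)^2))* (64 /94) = -1984/47 = -42.21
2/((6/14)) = 14/3 = 4.67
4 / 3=1.33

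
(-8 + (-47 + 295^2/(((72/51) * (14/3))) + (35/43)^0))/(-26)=-1473377/2912 = -505.97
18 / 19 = 0.95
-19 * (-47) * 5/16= 4465/16 = 279.06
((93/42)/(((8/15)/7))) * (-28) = -813.75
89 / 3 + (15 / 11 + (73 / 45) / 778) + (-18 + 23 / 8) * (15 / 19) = 558779783/29268360 = 19.09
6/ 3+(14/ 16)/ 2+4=103/16 = 6.44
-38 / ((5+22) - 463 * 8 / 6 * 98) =114/181415 = 0.00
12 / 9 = 4/3 = 1.33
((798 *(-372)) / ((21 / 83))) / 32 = -146661/4 = -36665.25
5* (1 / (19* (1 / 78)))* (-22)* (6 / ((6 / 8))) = -68640/19 = -3612.63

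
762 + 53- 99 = 716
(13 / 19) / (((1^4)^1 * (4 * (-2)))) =-13/152 = -0.09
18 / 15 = 6/5 = 1.20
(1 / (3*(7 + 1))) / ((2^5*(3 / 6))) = 1/384 = 0.00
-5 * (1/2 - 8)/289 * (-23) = -1725/578 = -2.98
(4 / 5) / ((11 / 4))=16/55 = 0.29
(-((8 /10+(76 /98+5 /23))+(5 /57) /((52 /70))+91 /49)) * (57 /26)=-31467901/3809260 = -8.26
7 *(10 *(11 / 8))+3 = 397/4 = 99.25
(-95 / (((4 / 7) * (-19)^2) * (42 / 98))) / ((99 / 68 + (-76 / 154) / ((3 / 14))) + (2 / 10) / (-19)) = 229075/182839 = 1.25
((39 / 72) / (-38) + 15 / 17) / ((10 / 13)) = 174967/155040 = 1.13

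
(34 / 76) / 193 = 17/7334 = 0.00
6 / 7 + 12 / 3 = 34/7 = 4.86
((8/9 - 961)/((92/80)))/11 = -172820/2277 = -75.90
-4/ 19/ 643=-4/12217 = 0.00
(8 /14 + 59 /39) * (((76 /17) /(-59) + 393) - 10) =218537537/273819 = 798.11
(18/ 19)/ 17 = 18/323 = 0.06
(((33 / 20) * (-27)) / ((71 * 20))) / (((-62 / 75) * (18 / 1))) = 297/140864 = 0.00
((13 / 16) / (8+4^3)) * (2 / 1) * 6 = 13/96 = 0.14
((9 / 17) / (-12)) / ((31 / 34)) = -3/62 = -0.05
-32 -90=-122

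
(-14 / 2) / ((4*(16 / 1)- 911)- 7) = 1/122 = 0.01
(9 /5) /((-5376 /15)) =-9/1792 = -0.01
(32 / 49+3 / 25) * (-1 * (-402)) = 380694/1225 = 310.77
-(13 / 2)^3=-2197/8 = -274.62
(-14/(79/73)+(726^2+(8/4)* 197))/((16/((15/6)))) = 52086385/632 = 82415.17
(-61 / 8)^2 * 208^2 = 2515396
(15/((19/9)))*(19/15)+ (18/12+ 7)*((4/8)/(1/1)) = 53/4 = 13.25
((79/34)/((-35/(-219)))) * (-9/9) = -17301/1190 = -14.54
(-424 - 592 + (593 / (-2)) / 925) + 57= -1774743/1850 = -959.32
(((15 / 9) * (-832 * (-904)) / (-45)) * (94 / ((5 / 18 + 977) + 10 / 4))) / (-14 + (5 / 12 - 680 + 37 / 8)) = 282800128/72902815 = 3.88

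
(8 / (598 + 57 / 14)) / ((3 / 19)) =2128/25287 = 0.08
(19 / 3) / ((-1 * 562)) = -19/1686 = -0.01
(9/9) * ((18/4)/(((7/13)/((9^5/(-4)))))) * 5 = -34543665/56 = -616851.16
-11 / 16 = -0.69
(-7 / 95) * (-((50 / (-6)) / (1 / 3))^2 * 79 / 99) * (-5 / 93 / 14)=-49375/349866 = -0.14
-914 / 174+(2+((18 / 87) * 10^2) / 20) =-193/87 = -2.22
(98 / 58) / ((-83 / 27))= -1323/2407 = -0.55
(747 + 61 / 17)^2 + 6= 162819334/289 = 563388.70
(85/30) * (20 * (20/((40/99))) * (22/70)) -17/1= 6052/7 = 864.57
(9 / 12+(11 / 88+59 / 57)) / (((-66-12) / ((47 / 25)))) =-3149/68400 = -0.05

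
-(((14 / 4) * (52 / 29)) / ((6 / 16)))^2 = -2119936/7569 = -280.08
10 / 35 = 2/7 = 0.29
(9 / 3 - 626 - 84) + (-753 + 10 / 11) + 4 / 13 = -208606/143 = -1458.78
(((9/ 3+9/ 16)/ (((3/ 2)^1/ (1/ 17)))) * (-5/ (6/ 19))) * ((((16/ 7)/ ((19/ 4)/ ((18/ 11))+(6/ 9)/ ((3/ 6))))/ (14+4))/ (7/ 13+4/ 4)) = -4693/108885 = -0.04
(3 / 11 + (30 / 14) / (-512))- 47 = -1842341/39424 = -46.73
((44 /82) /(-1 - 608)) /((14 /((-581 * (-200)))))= -182600/24969 = -7.31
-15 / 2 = -7.50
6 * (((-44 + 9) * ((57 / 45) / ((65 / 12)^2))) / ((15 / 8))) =-102144/21125 = -4.84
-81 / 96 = -27/32 = -0.84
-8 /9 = -0.89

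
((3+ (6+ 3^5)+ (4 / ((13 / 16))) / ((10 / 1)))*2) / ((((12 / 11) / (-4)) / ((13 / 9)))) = -361064/135 = -2674.55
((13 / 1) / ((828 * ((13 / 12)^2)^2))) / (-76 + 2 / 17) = -1632/10864165 = 0.00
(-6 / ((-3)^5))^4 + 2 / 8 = 43046785/172186884 = 0.25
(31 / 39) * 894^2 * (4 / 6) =5505848/13 = 423526.77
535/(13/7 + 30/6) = 3745/48 = 78.02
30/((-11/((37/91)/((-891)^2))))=-370/264891627 = 0.00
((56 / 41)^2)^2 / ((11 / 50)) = 491724800/31083371 = 15.82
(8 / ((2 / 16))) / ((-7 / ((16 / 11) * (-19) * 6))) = 116736/77 = 1516.05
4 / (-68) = -1/17 = -0.06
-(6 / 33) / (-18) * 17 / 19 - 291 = -547354/1881 = -290.99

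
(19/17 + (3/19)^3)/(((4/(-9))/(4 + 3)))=-2059785/116603 = -17.66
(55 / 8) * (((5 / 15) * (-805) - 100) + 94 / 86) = -1302785/516 = -2524.78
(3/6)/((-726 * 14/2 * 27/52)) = -13/68607 = 0.00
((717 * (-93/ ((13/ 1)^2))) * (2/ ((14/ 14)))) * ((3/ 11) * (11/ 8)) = -200043/676 = -295.92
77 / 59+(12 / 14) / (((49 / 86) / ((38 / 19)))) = 87299/20237 = 4.31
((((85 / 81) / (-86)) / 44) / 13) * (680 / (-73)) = 7225/36359037 = 0.00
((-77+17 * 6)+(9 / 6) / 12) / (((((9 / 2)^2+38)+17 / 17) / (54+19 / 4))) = 24.91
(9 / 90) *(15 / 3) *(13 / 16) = 13/32 = 0.41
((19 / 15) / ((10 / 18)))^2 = 3249/625 = 5.20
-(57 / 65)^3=-185193/274625 = -0.67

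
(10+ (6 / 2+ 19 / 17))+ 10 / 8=1045/68 = 15.37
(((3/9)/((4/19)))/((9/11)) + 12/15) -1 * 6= -1763/540 = -3.26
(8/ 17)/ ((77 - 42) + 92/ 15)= 120/10489 = 0.01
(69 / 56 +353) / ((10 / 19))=376903/560 = 673.04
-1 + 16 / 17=-1/17 = -0.06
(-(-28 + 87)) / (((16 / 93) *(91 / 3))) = -16461/1456 = -11.31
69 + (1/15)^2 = 69.00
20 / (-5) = -4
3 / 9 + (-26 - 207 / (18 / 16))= -629/3 = -209.67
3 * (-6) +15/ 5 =-15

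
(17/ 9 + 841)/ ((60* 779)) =3793/210330 = 0.02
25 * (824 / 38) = 542.11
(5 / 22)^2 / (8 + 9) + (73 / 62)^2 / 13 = 5637039/51396202 = 0.11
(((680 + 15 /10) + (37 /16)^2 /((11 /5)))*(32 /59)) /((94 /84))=40444929/122012 = 331.48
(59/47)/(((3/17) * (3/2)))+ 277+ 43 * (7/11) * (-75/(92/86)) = -350313113/214038 = -1636.69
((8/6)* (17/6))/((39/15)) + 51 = 6137/117 = 52.45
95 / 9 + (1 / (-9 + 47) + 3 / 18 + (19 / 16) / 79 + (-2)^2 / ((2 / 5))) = 4487921/216144 = 20.76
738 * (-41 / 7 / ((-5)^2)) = -172.90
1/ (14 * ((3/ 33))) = 11/14 = 0.79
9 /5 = 1.80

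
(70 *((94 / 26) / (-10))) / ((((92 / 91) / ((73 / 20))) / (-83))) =13953877/1840 = 7583.63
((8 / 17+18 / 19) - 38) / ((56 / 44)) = -9284/323 = -28.74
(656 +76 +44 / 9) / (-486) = -3316/2187 = -1.52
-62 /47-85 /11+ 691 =352570/517 = 681.95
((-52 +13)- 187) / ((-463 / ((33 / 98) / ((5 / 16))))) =59664/113435 = 0.53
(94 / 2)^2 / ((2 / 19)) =41971/2 = 20985.50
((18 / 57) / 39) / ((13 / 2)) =4/3211 = 0.00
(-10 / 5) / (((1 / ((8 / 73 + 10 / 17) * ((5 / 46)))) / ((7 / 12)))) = -15155/171258 = -0.09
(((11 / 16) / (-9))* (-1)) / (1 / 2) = 11/72 = 0.15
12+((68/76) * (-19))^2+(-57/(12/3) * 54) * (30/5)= -4316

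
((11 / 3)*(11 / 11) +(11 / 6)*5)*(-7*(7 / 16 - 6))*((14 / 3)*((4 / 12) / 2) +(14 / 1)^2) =84956641/864 = 98329.45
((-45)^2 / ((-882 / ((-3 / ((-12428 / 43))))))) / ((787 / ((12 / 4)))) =-87075/958521928 = 0.00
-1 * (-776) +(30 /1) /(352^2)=48074767/61952 = 776.00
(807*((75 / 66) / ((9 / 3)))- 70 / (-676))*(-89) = -50592495/1859 = -27214.90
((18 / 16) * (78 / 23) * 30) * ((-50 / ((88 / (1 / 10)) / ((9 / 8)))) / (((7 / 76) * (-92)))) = 4501575/5213824 = 0.86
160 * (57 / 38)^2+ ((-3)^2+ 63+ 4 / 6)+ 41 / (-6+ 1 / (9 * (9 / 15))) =200465/471 = 425.62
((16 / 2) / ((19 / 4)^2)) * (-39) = -4992/361 = -13.83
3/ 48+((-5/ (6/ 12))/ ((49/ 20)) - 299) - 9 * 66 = -703263/784 = -897.02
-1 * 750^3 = -421875000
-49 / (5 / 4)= -196/5 = -39.20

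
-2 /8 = -1/4 = -0.25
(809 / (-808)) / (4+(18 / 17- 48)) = 13753/589840 = 0.02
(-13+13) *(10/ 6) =0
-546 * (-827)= 451542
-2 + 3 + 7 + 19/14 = 131/14 = 9.36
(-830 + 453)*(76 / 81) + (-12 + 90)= -22334/81 = -275.73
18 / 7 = 2.57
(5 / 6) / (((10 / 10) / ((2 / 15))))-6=-5.89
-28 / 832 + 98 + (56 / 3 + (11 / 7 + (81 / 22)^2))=69638969/528528 = 131.76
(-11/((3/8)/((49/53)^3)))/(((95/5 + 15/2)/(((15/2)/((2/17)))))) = -440007260/7890481 = -55.76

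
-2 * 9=-18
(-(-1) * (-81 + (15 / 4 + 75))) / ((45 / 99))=-99/20 = -4.95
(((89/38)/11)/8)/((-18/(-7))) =623/60192 = 0.01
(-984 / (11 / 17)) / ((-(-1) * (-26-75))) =16728/1111 = 15.06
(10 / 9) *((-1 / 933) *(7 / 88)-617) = -253290875/369468 = -685.56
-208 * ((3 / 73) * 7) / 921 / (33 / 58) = -84448/739563 = -0.11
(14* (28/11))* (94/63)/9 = 5264/891 = 5.91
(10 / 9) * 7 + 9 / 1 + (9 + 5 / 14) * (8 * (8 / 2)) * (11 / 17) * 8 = 1678001/1071 = 1566.76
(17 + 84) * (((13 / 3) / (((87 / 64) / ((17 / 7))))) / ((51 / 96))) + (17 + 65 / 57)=51721162/34713 = 1489.97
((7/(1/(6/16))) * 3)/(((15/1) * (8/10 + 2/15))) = 9/16 = 0.56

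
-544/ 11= -49.45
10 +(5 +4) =19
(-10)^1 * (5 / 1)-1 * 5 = -55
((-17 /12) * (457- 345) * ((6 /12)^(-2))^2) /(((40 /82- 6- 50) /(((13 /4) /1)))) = 253708/1707 = 148.63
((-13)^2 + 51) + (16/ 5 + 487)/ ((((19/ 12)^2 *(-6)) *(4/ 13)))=10838/95 = 114.08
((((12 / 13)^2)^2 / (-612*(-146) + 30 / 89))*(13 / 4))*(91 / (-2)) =-269136/223991417 = 0.00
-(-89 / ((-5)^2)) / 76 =89/1900 = 0.05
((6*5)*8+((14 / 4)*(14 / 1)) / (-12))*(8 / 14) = 2831/21 = 134.81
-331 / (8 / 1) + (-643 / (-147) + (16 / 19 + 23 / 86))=-34484077/960792 = -35.89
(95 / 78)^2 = 9025/6084 = 1.48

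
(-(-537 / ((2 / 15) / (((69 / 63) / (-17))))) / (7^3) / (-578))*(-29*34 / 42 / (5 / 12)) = -358179/4857223 = -0.07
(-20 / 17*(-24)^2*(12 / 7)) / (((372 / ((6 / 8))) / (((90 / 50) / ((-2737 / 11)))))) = 171072/10096793 = 0.02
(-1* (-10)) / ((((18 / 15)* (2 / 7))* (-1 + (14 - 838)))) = -7/198 = -0.04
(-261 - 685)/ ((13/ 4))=-3784/13 = -291.08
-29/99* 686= -19894/99 = -200.95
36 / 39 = 12/13 = 0.92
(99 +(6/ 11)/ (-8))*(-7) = -30471/44 = -692.52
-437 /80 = -5.46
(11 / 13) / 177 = 11/2301 = 0.00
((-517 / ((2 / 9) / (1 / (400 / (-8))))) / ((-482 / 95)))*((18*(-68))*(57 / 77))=70090677/8435 = 8309.51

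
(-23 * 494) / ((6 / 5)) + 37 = -28294/3 = -9431.33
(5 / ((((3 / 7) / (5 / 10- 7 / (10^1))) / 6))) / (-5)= 14/5 = 2.80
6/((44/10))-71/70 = 269/770 = 0.35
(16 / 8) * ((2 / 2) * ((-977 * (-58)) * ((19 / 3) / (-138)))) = -1076654/207 = -5201.23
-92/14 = -46/7 = -6.57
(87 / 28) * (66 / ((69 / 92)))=1914/7 = 273.43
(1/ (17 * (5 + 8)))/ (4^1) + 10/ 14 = 0.72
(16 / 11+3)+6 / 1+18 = 313/11 = 28.45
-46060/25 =-9212/5 = -1842.40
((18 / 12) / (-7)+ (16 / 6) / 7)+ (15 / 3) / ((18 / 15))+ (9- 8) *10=43/3 = 14.33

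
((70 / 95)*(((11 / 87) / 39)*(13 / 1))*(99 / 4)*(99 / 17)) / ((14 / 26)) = 155727/18734 = 8.31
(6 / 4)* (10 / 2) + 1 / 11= 7.59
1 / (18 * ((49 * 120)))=1/105840 = 0.00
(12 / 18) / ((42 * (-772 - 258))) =-1/64890 = 0.00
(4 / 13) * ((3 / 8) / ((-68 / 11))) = -33/1768 = -0.02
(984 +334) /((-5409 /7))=-9226/5409 = -1.71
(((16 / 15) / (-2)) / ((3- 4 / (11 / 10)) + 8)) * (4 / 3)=-352/3645 = -0.10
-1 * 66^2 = -4356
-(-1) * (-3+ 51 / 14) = 9/14 = 0.64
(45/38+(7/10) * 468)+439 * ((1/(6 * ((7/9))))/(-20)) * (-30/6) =1874247/5320 = 352.30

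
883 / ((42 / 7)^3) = 883/216 = 4.09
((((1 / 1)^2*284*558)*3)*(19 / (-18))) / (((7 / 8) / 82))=-329199168/7 = -47028452.57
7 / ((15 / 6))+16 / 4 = 6.80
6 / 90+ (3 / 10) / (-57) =7/114 = 0.06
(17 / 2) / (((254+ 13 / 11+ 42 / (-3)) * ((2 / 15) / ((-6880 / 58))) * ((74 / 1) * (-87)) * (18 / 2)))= 402050/742980609 = 0.00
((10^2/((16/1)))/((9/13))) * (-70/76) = -11375/1368 = -8.32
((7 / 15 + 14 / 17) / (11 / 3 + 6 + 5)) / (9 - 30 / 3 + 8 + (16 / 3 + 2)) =987/160820 = 0.01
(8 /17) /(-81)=-8/1377 = -0.01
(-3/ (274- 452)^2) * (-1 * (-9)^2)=243/31684 = 0.01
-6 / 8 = -3/4 = -0.75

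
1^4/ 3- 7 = -20/3 = -6.67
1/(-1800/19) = -19/1800 = -0.01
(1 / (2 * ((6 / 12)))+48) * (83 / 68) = 4067/68 = 59.81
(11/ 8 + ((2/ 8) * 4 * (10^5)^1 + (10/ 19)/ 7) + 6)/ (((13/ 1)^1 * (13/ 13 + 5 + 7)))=106407927/179816 = 591.76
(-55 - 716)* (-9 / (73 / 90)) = 624510/73 = 8554.93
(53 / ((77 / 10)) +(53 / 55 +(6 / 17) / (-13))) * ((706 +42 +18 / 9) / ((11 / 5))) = 498998250/187187 = 2665.77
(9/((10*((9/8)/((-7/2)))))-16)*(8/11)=-752/55 = -13.67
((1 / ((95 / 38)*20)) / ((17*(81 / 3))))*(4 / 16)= 1/91800 = 0.00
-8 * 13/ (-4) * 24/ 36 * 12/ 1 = 208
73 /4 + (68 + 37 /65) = 86.82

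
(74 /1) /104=37/52 = 0.71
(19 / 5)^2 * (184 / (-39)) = -66424/975 = -68.13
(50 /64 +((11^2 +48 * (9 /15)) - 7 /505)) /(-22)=-2433169/355520 = -6.84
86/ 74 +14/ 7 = 117/37 = 3.16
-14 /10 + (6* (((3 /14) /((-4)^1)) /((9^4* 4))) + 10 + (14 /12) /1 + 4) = 5620099/408240 = 13.77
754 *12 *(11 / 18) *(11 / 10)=91234/15 = 6082.27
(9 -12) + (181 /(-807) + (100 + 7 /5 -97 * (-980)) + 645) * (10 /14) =55222996/807 = 68429.98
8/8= 1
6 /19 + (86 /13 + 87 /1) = 23201/247 = 93.93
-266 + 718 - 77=375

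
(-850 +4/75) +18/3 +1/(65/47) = -822143/975 = -843.22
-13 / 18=-0.72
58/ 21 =2.76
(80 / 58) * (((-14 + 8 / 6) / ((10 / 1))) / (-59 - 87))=0.01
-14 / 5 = -2.80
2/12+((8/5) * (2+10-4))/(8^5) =1283/7680 = 0.17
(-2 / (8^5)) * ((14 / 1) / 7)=-1/8192 = 0.00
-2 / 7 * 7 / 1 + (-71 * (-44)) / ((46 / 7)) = 10888/23 = 473.39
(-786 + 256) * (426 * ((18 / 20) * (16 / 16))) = -203202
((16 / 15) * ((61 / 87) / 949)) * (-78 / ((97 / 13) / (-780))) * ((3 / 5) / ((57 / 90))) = 23751936/3901631 = 6.09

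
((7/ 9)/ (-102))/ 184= -7/168912 = 0.00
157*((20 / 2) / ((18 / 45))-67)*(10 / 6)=-10990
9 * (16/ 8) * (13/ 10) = 117/5 = 23.40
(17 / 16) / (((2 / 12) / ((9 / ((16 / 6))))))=1377/64 = 21.52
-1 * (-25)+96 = 121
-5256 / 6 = -876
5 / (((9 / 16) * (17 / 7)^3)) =27440/44217 = 0.62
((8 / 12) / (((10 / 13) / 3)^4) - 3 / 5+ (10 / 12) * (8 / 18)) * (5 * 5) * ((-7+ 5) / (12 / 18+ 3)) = -20789969/9900 = -2100.00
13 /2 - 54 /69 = 263/46 = 5.72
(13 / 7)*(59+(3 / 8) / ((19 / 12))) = 29263/266 = 110.01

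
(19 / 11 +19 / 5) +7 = 689/55 = 12.53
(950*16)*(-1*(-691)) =10503200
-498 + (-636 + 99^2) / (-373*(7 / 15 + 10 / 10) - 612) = -8795703/17386 = -505.91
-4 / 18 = -2/9 = -0.22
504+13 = 517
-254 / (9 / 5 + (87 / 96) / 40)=-325120/2333 = -139.36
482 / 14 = 241/7 = 34.43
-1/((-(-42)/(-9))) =0.21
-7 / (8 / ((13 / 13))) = -7/8 = -0.88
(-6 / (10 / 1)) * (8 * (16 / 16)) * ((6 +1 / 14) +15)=-101.14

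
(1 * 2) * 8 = 16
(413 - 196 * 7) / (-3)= 959/3 = 319.67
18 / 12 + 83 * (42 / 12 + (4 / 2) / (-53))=15310/53 = 288.87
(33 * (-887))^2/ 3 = 285597147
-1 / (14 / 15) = -15/14 = -1.07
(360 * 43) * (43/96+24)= 1513815/4 = 378453.75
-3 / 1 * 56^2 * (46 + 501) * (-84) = 432278784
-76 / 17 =-4.47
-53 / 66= -0.80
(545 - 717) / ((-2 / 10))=860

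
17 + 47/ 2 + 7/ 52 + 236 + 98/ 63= 130193/468 = 278.19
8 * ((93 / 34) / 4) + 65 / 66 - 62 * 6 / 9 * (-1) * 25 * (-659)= -254679119/374 = -680960.21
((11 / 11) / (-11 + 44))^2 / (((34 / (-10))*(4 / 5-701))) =25/64814013 = 0.00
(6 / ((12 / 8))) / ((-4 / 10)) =-10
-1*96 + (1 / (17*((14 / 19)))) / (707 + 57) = -17455853/181832 = -96.00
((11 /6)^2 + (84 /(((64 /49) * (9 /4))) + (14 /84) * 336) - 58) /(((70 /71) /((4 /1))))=5467/45 = 121.49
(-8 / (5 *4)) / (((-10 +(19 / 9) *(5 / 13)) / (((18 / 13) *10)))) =648/1075 = 0.60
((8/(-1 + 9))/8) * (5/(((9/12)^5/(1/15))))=128/729 = 0.18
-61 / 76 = -0.80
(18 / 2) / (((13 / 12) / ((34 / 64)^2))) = 7803/3328 = 2.34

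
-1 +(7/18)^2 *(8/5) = -307/405 = -0.76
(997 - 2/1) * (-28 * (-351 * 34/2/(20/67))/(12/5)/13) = 71398215/4 = 17849553.75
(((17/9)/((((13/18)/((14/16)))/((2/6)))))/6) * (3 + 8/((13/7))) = 11305/12168 = 0.93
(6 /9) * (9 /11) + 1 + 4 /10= 107/55 = 1.95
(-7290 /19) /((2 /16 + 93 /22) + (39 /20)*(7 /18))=-4811400/64087 = -75.08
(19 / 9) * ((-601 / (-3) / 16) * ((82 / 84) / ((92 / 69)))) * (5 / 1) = 2340895/24192 = 96.76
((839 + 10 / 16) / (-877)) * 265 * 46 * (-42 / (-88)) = -859742415/154352 = -5570.01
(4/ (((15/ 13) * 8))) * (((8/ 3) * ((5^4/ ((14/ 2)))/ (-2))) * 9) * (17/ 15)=-11050/21 = -526.19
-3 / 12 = -1/4 = -0.25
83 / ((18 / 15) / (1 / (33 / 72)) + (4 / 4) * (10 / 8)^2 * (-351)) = -6640/43831 = -0.15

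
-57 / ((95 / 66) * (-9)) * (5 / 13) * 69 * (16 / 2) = 12144/13 = 934.15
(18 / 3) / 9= 2/3 = 0.67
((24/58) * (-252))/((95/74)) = -223776/2755 = -81.23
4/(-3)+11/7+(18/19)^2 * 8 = 7.42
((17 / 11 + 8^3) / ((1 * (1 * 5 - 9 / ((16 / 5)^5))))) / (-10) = -423100416/40973075 = -10.33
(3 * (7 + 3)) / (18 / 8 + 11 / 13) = 1560/161 = 9.69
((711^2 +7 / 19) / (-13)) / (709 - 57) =-4802453/80522 = -59.64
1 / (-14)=-1/14 = -0.07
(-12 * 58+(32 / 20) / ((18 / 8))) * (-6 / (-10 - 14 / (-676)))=-21150688/50595 = -418.04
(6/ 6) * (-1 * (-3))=3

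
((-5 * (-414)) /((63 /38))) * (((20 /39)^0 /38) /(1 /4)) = 920/7 = 131.43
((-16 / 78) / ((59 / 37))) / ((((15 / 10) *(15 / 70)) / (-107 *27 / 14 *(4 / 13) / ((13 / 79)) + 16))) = 518040256/3499821 = 148.02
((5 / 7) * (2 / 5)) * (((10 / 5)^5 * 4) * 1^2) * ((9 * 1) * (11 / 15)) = 8448/35 = 241.37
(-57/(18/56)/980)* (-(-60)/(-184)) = 19/322 = 0.06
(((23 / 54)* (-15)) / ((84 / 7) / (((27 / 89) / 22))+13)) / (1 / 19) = -2185/15898 = -0.14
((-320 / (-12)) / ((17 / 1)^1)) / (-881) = -80/44931 = 0.00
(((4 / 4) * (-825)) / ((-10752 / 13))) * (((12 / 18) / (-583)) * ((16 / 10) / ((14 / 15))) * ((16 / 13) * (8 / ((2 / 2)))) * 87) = -4350/2597 = -1.68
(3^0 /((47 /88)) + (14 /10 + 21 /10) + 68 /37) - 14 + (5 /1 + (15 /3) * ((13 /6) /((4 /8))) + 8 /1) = 290867/10434 = 27.88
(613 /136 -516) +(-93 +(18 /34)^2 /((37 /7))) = -51706183/85544 = -604.44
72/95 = 0.76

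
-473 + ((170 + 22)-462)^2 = 72427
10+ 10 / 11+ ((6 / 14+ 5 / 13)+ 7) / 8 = 95181/8008 = 11.89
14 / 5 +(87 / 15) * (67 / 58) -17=-15/2 = -7.50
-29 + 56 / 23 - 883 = -20920/23 = -909.57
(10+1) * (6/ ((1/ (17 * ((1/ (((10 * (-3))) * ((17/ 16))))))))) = -176/5 = -35.20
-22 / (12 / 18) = -33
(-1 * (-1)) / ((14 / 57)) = 57/14 = 4.07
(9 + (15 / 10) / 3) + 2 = 23/2 = 11.50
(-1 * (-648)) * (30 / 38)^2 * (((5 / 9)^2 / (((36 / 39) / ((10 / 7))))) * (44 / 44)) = 192.92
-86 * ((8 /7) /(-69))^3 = 44032/112678587 = 0.00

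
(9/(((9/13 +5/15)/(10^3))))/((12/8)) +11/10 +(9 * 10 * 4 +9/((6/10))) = 62261/10 = 6226.10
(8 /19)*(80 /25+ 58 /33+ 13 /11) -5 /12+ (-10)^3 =-12512809/12540 = -997.83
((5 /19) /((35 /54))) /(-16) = -27/1064 = -0.03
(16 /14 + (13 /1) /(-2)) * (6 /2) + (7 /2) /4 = -851/56 = -15.20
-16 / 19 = -0.84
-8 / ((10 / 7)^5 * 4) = -16807/50000 = -0.34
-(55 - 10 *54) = 485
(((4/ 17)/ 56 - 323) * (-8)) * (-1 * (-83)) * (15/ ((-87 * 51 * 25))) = -25521836/880005 = -29.00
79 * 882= 69678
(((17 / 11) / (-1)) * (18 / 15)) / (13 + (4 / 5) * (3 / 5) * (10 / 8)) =-3/22 = -0.14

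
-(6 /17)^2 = -36/289 = -0.12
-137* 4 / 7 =-548/7 = -78.29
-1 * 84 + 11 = -73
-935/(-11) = 85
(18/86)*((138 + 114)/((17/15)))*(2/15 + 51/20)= 91287/731 = 124.88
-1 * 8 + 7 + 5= 4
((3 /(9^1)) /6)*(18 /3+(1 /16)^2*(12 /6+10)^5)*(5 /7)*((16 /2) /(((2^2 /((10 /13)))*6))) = 8150/819 = 9.95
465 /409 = 1.14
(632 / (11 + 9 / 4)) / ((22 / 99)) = 11376/53 = 214.64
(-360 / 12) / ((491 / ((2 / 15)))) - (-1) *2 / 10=471/2455 = 0.19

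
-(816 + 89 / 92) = -75161/92 = -816.97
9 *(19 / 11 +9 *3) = 2844/11 = 258.55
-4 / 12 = -1/3 = -0.33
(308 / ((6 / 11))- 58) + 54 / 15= 510.27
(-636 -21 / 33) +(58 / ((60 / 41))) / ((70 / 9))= -4862863/7700 = -631.54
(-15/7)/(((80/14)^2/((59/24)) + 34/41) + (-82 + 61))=0.31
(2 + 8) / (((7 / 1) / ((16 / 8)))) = 20/7 = 2.86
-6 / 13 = -0.46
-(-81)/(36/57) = 513/4 = 128.25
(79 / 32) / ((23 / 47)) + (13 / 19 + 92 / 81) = 7775843/1132704 = 6.86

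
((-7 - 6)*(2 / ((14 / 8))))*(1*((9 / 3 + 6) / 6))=-156/7 = -22.29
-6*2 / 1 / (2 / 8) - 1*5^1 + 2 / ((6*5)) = -794/15 = -52.93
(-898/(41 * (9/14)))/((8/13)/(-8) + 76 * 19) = -0.02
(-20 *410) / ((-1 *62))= 4100/31 = 132.26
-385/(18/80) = -15400/9 = -1711.11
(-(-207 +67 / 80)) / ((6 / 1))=34.36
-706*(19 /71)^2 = -254866/5041 = -50.56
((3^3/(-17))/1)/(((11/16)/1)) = -432/187 = -2.31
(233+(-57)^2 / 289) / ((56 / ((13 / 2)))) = 458809/16184 = 28.35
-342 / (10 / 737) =-25205.40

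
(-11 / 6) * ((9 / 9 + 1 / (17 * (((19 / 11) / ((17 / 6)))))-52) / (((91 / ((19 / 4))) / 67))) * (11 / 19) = 6720703/35568 = 188.95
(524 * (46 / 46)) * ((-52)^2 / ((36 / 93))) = 3660314.67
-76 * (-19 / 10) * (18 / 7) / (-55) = -12996/1925 = -6.75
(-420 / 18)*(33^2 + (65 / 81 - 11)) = -6116810/243 = -25172.06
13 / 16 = 0.81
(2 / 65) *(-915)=-366/13 = -28.15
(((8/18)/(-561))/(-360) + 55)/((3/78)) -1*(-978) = 547109653/227205 = 2408.00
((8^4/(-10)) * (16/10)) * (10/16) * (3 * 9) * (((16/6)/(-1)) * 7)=1032192/5 = 206438.40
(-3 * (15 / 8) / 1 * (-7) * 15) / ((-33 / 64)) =-12600/11 = -1145.45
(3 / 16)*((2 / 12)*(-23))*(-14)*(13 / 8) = 16.35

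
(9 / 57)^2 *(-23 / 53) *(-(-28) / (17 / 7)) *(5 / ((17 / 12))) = -2434320/5529437 = -0.44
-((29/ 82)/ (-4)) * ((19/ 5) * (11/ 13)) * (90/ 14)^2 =2454705/208936 = 11.75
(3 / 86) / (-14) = -3/1204 = 0.00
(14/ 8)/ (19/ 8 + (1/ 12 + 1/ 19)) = 798/1145 = 0.70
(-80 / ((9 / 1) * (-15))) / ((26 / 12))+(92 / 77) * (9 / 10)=60758/45045 = 1.35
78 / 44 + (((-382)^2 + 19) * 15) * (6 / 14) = 20640549/22 = 938206.77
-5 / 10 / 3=-1/6 = -0.17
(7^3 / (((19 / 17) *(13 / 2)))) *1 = 11662/247 = 47.21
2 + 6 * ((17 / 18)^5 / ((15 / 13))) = 27905981/4723920 = 5.91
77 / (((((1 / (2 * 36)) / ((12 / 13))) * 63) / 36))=2924.31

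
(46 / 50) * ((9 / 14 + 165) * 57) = 3040209/350 = 8686.31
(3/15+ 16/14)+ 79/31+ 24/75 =22846/5425 = 4.21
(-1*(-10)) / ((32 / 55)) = 275/16 = 17.19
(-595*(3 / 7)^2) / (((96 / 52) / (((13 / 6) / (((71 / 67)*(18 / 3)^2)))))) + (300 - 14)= 80911337/286272 = 282.64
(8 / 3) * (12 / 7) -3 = 11/7 = 1.57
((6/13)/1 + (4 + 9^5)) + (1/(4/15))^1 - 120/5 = 59033.21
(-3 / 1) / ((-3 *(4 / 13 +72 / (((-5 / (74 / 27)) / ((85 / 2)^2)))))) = -39/2780168 = 0.00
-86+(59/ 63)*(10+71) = -71/7 = -10.14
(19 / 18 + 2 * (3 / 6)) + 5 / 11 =497/198 = 2.51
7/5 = 1.40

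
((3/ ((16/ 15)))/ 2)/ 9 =5/32 = 0.16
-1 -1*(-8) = 7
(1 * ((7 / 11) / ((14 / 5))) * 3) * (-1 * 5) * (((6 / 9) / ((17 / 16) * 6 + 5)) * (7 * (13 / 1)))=-200/11 = -18.18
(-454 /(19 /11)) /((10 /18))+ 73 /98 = -4397773/9310 = -472.37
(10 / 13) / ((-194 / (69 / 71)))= -345/89531 = 0.00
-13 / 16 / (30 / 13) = -169/480 = -0.35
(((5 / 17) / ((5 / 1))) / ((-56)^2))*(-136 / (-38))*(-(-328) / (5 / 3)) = 123/9310 = 0.01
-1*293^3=-25153757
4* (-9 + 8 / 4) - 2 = -30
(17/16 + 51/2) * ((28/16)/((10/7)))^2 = 40817/1024 = 39.86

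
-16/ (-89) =16/89 = 0.18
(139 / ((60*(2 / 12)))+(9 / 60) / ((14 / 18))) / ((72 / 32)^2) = 7892/2835 = 2.78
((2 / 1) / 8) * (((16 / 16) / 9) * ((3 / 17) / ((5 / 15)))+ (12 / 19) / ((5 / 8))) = 1727/6460 = 0.27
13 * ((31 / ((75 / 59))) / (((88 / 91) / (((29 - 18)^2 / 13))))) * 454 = 415598183/300 = 1385327.28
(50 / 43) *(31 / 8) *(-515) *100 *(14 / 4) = -69846875/86 = -812172.97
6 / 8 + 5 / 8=11/8 = 1.38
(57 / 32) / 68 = 57/2176 = 0.03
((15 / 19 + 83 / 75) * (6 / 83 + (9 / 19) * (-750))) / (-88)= 63061978/8239825 = 7.65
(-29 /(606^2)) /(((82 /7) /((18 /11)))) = -203/18402604 = 0.00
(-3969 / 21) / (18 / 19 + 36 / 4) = -19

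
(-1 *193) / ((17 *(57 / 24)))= -1544/323 = -4.78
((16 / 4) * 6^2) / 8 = 18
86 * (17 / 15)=97.47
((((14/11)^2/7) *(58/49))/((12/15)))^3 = 24389000/607645423 = 0.04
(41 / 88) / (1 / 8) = 41/11 = 3.73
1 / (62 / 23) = 0.37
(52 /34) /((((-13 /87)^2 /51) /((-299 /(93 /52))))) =-18105048/31 = -584033.81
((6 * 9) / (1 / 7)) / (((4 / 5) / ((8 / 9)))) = 420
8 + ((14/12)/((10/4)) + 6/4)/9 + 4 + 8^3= 141539/270 = 524.22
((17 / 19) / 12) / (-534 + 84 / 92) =-391/2795508 = 0.00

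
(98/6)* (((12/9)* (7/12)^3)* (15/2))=84035/2592 = 32.42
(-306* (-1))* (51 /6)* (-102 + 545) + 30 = 1152273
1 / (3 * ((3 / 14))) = 14/9 = 1.56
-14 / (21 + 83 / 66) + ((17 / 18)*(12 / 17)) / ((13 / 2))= -2320/4407 = -0.53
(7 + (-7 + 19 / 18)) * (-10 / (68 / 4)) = -95/153 = -0.62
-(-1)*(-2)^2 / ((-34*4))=-1/34 = -0.03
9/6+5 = 13/2 = 6.50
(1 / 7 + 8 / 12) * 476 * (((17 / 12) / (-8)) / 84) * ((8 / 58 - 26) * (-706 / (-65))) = 43357225/190008 = 228.19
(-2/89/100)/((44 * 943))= -1/184639400 = 0.00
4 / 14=2/7 = 0.29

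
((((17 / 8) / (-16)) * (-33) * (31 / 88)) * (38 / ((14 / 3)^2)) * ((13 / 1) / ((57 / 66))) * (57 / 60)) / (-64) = -38660193/64225280 = -0.60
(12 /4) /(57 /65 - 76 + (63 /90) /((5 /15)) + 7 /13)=-130/3141 = -0.04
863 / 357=2.42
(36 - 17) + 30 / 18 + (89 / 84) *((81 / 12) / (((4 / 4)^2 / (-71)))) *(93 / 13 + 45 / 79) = -336542707/86268 = -3901.13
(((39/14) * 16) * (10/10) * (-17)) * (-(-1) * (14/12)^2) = -3094/3 = -1031.33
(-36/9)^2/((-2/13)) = -104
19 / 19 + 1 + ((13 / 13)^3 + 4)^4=627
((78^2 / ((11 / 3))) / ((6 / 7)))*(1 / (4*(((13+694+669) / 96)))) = 31941/946 = 33.76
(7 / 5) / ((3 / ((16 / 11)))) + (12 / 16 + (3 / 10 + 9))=7081/660 = 10.73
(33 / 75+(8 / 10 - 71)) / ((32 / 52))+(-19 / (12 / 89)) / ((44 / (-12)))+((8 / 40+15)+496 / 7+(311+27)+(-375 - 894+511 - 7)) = -3202207/7700 = -415.87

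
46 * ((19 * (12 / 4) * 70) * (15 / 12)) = 229425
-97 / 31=-3.13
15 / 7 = 2.14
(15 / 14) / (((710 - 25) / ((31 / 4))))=93/7672 = 0.01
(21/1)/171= 7/57 = 0.12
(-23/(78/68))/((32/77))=-30107/624 = -48.25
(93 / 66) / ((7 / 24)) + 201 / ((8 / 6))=47919/308 = 155.58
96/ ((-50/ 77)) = -3696/25 = -147.84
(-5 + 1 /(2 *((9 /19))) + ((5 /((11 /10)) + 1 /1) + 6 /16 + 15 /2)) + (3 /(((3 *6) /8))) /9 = 22867/2376 = 9.62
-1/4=-0.25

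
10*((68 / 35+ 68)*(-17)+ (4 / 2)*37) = -78052/7 = -11150.29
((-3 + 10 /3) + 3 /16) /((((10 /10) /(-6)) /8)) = -25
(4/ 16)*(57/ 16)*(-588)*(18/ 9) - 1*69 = -8931/8 = -1116.38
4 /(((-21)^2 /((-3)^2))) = 4/49 = 0.08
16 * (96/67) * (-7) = -10752/67 = -160.48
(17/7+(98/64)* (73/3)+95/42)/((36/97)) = 911509/8064 = 113.03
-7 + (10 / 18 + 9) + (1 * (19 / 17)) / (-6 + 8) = 953/306 = 3.11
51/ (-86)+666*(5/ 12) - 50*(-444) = 966507/43 = 22476.91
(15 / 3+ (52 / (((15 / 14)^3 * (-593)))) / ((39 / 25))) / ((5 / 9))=1189849/133425 = 8.92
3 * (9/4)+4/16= 7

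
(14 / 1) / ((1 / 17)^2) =4046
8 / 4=2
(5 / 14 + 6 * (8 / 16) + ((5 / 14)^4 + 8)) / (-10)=-436921/384160 = -1.14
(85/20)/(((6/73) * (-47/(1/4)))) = -1241/4512 = -0.28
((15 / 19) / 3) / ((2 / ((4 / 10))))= 0.05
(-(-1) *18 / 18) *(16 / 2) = 8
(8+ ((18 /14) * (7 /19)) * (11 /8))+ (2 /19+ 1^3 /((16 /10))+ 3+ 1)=1017/76 = 13.38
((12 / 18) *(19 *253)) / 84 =4807/126 = 38.15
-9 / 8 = -1.12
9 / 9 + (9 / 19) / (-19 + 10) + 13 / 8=391/152 = 2.57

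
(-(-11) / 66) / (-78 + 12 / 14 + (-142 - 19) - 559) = -7/33480 = 0.00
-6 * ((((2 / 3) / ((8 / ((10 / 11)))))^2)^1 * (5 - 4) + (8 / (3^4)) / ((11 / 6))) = -779/2178 = -0.36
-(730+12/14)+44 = -4808/7 = -686.86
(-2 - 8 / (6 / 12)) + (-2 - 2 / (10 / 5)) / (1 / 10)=-48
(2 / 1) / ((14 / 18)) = 2.57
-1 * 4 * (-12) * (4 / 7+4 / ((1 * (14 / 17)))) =1824/7 = 260.57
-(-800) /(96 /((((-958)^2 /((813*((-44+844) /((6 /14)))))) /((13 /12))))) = 229441/49322 = 4.65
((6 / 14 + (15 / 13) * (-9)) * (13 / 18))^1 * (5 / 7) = -755/147 = -5.14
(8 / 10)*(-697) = -2788/5 = -557.60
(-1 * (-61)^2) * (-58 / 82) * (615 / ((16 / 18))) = 14567715/8 = 1820964.38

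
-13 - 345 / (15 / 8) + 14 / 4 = -387/2 = -193.50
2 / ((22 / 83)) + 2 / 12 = 509/66 = 7.71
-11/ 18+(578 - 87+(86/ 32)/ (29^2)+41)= 64353707/121104 = 531.39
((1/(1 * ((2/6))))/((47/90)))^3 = 19683000/103823 = 189.58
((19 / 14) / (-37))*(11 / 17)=-209/8806 = -0.02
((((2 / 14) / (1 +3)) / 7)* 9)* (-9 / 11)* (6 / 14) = -243/15092 = -0.02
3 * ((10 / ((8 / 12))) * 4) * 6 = 1080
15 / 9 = 5/3 = 1.67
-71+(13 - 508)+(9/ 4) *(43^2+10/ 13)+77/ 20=233989/65 = 3599.83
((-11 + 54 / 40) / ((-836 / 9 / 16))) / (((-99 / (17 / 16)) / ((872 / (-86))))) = 357629/1977140 = 0.18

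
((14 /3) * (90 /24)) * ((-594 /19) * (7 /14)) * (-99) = 1029105/38 = 27081.71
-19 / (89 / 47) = -893/89 = -10.03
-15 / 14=-1.07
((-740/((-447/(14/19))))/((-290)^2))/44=259/785687430 = 0.00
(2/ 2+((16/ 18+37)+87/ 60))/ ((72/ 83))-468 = -5462617/12960 = -421.50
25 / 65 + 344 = 4477/13 = 344.38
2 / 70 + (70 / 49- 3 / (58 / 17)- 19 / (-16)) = 28669/16240 = 1.77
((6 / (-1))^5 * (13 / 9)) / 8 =-1404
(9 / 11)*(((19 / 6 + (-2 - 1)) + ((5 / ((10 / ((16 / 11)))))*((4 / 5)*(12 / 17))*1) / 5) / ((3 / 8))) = 27916/51425 = 0.54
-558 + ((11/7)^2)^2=-1325117/2401 = -551.90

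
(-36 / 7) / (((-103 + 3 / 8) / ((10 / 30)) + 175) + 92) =96/763 = 0.13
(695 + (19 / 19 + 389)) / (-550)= -217/110 = -1.97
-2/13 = -0.15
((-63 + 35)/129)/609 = -4/11223 = 0.00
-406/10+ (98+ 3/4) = 1163/20 = 58.15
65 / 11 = 5.91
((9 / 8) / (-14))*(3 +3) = -0.48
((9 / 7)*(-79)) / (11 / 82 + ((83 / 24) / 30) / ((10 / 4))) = -52471800/93121 = -563.48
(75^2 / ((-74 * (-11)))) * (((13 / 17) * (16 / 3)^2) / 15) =10.02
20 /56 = 5/14 = 0.36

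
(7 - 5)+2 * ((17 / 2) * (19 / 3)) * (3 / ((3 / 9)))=971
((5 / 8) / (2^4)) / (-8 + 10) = 5/256 = 0.02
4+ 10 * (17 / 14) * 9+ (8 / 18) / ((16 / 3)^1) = 9523/84 = 113.37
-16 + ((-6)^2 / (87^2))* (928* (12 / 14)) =-2480/203 = -12.22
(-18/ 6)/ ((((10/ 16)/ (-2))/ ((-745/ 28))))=-255.43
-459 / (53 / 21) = -9639/53 = -181.87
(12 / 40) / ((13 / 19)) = 57/130 = 0.44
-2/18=-1/9 = -0.11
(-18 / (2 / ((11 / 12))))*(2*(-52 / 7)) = 858/7 = 122.57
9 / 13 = 0.69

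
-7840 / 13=-603.08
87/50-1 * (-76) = 3887/50 = 77.74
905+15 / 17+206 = 18902/17 = 1111.88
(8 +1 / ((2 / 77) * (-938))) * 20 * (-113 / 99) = -133905/737 = -181.69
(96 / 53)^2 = 9216/2809 = 3.28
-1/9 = -0.11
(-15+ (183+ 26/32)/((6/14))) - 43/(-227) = 4511873/10896 = 414.09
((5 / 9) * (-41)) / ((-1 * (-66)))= -205/594 = -0.35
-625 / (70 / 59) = -7375/14 = -526.79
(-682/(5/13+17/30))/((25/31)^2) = -51121356/46375 = -1102.35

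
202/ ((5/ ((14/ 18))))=1414/45 = 31.42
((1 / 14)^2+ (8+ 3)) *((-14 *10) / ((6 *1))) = -3595/14 = -256.79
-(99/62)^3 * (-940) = 228020265/59582 = 3827.00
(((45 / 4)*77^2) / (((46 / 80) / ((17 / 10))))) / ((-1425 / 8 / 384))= -928908288/2185 = -425129.65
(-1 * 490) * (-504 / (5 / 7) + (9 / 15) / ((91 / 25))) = 4493622/13 = 345663.23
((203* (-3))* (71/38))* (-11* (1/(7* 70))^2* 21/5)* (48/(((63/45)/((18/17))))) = 22014828/2769725 = 7.95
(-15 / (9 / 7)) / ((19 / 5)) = -3.07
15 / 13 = 1.15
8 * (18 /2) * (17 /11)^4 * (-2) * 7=-84189168/14641 = -5750.23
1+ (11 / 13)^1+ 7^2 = 661/13 = 50.85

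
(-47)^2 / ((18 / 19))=41971/18 = 2331.72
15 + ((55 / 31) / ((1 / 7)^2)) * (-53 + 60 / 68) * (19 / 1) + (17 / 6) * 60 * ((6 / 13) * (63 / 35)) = -85930.35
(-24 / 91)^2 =576/8281 = 0.07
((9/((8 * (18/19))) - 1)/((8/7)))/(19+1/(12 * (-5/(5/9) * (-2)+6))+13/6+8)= 189/33604 = 0.01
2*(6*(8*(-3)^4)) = 7776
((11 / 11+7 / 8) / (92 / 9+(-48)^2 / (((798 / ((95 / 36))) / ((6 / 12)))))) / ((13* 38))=945/3493568 = 0.00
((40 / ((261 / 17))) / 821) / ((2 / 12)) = 0.02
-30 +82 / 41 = -28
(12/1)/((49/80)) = 960/49 = 19.59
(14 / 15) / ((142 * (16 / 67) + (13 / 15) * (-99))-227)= -469/140142 = 0.00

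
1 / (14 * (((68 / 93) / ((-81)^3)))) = -49424013/952 = -51915.98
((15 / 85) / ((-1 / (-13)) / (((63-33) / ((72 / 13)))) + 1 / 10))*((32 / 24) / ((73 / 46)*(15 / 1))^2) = 2860832/786800205 = 0.00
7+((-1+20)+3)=29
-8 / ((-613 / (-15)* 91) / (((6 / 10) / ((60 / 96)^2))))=-4608/1394575 = 0.00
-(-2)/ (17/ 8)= 16/17 = 0.94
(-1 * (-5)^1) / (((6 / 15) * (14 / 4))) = 25/7 = 3.57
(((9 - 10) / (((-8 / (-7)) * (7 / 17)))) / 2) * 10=-10.62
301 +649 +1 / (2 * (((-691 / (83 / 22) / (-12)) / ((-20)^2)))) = 7320550/7601 = 963.10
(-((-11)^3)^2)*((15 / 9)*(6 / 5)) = -3543122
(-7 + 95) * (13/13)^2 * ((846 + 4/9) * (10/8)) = 837980/9 = 93108.89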